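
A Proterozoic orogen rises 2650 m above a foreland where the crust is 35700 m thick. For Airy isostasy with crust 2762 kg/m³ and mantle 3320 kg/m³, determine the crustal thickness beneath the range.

Root depth r = h ρ_c / (ρ_m − ρ_c) = 2650 m × 2762 / 558 = 13120 m.
Total thickness = T + h + r = 35700 m + 2650 m + 13120 m = 51500 m.

51500 m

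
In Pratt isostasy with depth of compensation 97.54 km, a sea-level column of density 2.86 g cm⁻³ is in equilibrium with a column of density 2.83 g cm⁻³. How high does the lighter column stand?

ρ_ref D = ρ (D + h) → h = D (ρ_ref − ρ)/ρ.
h = 97.54 km × (2.86 − 2.83)/2.83 = 1.03 km.

1.03 km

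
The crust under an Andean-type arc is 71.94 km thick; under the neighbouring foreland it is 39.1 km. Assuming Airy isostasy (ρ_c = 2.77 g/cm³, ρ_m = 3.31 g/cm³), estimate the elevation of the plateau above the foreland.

5.36 km

Excess crust Δ = 71.94 km − 39.1 km = 32.84 km, split between elevation h and root r with h + r = Δ.
Airy balance ρ_c h = (ρ_m − ρ_c) r gives r = h ρ_c/(ρ_m − ρ_c), so h (1 + ρ_c/(ρ_m − ρ_c)) = Δ, i.e. h = Δ (ρ_m − ρ_c)/ρ_m.
h = 32.84 km × 0.54/3.31 = 5.36 km.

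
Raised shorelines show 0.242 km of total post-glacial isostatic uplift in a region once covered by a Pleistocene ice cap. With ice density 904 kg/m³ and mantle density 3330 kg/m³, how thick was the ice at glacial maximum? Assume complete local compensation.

0.891 km

u = t ρ_ice/ρ_m → t = u ρ_m/ρ_ice = 0.242 km × 3330/904 = 0.891 km.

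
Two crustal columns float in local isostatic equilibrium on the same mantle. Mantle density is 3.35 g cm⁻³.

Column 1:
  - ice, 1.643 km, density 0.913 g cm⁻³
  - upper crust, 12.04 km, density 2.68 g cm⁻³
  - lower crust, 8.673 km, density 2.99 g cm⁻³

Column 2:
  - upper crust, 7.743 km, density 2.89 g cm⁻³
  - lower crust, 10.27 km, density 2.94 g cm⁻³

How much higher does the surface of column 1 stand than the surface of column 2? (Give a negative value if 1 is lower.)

For any compensation level in the mantle, the mantle terms cancel and isostasy reduces to e = (Σt_1 − Σt_2) − (Σ(ρt)_1 − Σ(ρt)_2) / ρ_m.
Σt_1 = 22.356 km; Σt_2 = 18.013 km; Σ(ρt)_1 = 59.699529; Σ(ρt)_2 = 52.57107 (in km·g cm⁻³).
e = (22.356 − 18.013) − (59.699529 − 52.57107) / 3.35 = 2.22 km.

2.22 km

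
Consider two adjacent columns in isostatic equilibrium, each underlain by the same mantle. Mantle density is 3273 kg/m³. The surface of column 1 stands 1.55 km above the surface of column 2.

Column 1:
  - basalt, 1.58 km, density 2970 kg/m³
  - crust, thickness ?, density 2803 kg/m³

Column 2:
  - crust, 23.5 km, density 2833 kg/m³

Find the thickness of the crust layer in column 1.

31.8 km

Take the compensation level at the base of the deeper column (depth z_c below the surface of column 1) and equate Σ ρ_i t_i down to z_c; mantle fills any gap and the z_c terms cancel.
Column 1: 1.58×2970 + x×2803 + (z_c − 1.58 − x)×3273
Column 2: 1.55×0 + 23.5×2833 + (z_c − 1.55 − 23.5)×3273
The z_c×3273 term appears on both sides and cancels. Collect the known terms of each column as K = Σ(ρt)_known − 3273 × (depth of known layers): K_1 = 4692.6 − 3273×1.58 = −478.74; K_2 = 66575.5 − 3273×(1.55 + 23.5) = −15413.15.
Balance: K_1 − x×(3273 − 2803) = K_2, so x = (K_1 − K_2)/(3273 − 2803) = 14934.4/470 = 31.8 km.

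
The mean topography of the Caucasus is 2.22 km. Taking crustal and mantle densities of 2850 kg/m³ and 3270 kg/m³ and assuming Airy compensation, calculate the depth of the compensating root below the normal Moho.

For local isostatic compensation: the weight of the topography is balanced by the buoyancy of the root, ρ_c h = (ρ_m − ρ_c) r.
r = h · ρ_c / (ρ_m − ρ_c) = 2.22 km × 2850 / (3270 − 2850) = 15.1 km.

15.1 km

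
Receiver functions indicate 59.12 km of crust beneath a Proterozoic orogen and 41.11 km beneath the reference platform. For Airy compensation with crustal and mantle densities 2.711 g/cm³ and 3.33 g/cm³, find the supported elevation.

3.35 km

Excess crust Δ = 59.12 km − 41.11 km = 18.01 km, split between elevation h and root r with h + r = Δ.
Airy balance ρ_c h = (ρ_m − ρ_c) r gives r = h ρ_c/(ρ_m − ρ_c), so h (1 + ρ_c/(ρ_m − ρ_c)) = Δ, i.e. h = Δ (ρ_m − ρ_c)/ρ_m.
h = 18.01 km × 0.619/3.33 = 3.35 km.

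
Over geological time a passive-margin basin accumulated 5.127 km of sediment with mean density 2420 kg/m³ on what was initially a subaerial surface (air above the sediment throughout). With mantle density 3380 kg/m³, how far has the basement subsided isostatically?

3.67 km

Subaerial load: s = t ρ_sed / ρ_m = 5.127 km × 2420/3380 = 3.67 km.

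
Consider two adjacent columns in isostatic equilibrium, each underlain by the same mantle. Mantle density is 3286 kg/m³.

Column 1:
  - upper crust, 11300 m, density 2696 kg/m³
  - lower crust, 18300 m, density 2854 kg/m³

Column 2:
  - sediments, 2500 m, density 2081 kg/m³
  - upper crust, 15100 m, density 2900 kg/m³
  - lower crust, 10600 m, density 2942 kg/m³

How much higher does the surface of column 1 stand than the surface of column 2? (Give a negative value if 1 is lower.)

For any compensation level in the mantle, the mantle terms cancel and isostasy reduces to e = (Σt_1 − Σt_2) − (Σ(ρt)_1 − Σ(ρt)_2) / ρ_m.
Σt_1 = 29600 m; Σt_2 = 28200 m; Σ(ρt)_1 = 82693000; Σ(ρt)_2 = 80177700 (in m·kg/m³).
e = (29600 − 28200) − (82693000 − 80177700) / 3286 = 635 m.

635 m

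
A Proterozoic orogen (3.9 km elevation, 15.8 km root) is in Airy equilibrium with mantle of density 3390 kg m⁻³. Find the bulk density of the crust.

ρ_c h = (ρ_m − ρ_c) r → ρ_c (h + r) = ρ_m r → ρ_c = ρ_m r / (h + r).
ρ_c = 3390 × 15.8 km / (3.9 km + 15.8 km) = 2720 kg m⁻³.

2720 kg m⁻³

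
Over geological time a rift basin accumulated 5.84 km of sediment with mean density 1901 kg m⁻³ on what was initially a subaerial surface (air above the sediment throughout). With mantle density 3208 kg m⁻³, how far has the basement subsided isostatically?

Subaerial load: s = t ρ_sed / ρ_m = 5.84 km × 1901/3208 = 3.46 km.

3.46 km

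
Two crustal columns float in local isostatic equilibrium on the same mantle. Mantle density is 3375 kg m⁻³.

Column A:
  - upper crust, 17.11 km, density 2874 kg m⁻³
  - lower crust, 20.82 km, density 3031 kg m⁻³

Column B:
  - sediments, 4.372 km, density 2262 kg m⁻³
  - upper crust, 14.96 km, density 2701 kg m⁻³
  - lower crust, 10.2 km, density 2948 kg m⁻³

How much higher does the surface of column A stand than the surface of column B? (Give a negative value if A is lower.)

For any compensation level in the mantle, the mantle terms cancel and isostasy reduces to e = (Σt_A − Σt_B) − (Σ(ρt)_A − Σ(ρt)_B) / ρ_m.
Σt_A = 37.93 km; Σt_B = 29.532 km; Σ(ρt)_A = 112279.56; Σ(ρt)_B = 80366.024 (in km·kg m⁻³).
e = (37.93 − 29.532) − (112279.56 − 80366.024) / 3375 = −1.06 km.

−1.06 km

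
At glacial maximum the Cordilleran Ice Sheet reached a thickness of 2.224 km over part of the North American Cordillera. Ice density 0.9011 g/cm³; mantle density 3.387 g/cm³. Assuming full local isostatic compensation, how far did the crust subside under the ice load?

For local isostatic compensation: the ice load ρ_ice t is balanced by mantle displaced below, ρ_m s.
s = t ρ_ice / ρ_m = 2.224 km × 0.9011/3.387 = 0.592 km.

0.592 km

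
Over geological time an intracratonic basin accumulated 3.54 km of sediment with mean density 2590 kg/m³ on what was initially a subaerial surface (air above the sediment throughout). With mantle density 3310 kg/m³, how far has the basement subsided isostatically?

2.77 km

Subaerial load: s = t ρ_sed / ρ_m = 3.54 km × 2590/3310 = 2.77 km.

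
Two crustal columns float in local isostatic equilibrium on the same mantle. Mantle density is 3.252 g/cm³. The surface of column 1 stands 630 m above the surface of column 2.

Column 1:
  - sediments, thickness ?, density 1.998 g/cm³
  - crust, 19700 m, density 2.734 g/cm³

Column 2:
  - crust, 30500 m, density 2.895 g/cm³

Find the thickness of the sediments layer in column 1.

Take the compensation level at the base of the deeper column (depth z_c below the surface of column 1) and equate Σ ρ_i t_i down to z_c; mantle fills any gap and the z_c terms cancel.
Column 1: x×1.998 + 19700×2.734 + (z_c − 19700 − x)×3.252
Column 2: 630×0 + 30500×2.895 + (z_c − 630 − 30500)×3.252
The z_c×3.252 term appears on both sides and cancels. Collect the known terms of each column as K = Σ(ρt)_known − 3.252 × (depth of known layers): K_1 = 53859.8 − 3.252×19700 = −10204.6; K_2 = 88297.5 − 3.252×(630 + 30500) = −12937.26.
Balance: K_1 − x×(3.252 − 1.998) = K_2, so x = (K_1 − K_2)/(3.252 − 1.998) = 2732.66/1.254 = 2180 m.

2180 m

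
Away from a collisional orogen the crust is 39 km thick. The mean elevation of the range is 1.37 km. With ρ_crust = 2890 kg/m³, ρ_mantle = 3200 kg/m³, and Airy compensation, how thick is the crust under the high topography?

53.1 km

Root depth r = h ρ_c / (ρ_m − ρ_c) = 1.37 km × 2890 / 310 = 12.77 km.
Total thickness = T + h + r = 39 km + 1.37 km + 12.77 km = 53.1 km.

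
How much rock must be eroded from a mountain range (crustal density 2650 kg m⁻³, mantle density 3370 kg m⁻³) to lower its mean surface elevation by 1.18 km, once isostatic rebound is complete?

Net drop Δ = e − u = e − e ρ_c/ρ_m = e (ρ_m − ρ_c)/ρ_m.
e = Δ ρ_m/(ρ_m − ρ_c) = 1.18 km × 3370/720 = 5.52 km.

5.52 km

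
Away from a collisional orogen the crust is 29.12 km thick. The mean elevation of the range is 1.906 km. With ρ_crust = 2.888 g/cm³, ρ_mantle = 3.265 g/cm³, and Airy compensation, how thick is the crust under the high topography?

45.6 km

Root depth r = h ρ_c / (ρ_m − ρ_c) = 1.906 km × 2.888 / 0.377 = 14.6 km.
Total thickness = T + h + r = 29.12 km + 1.906 km + 14.6 km = 45.6 km.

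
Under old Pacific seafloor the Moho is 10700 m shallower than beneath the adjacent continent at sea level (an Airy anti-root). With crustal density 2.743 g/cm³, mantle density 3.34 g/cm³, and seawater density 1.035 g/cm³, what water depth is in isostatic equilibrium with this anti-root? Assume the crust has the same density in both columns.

Replacing a thickness d of crust by seawater at the top must be balanced by replacing crust with mantle at the base: d (ρ_c − ρ_w) = a (ρ_m − ρ_c).
d = a (ρ_m − ρ_c)/(ρ_c − ρ_w) = 10700 m × 0.597/1.708 = 3740 m.

3740 m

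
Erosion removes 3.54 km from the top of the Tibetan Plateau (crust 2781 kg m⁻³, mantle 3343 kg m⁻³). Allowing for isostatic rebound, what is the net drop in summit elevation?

Rebound u = e ρ_c/ρ_m = 3.54 km × 2781/3343 = 2.945 km.
Net surface drop = e − u = 3.54 km − 2.945 km = e (ρ_m − ρ_c)/ρ_m = 0.595 km.

0.595 km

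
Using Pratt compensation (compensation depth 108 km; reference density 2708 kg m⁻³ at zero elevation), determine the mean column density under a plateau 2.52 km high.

2650 kg m⁻³

Pratt balance: ρ_ref D = ρ (D + h).
ρ = ρ_ref D/(D + h) = 2708 × 108 km/(108 km + 2.52 km) = 2650 kg m⁻³.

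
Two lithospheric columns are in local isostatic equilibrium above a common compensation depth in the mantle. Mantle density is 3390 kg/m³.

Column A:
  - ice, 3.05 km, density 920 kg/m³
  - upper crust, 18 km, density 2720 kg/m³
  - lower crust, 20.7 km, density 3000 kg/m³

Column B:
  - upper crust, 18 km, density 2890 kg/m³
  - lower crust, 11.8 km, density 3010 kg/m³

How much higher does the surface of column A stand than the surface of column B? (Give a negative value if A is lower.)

For any compensation level in the mantle, the mantle terms cancel and isostasy reduces to e = (Σt_A − Σt_B) − (Σ(ρt)_A − Σ(ρt)_B) / ρ_m.
Σt_A = 41.75 km; Σt_B = 29.8 km; Σ(ρt)_A = 113866; Σ(ρt)_B = 87538 (in km·kg/m³).
e = (41.75 − 29.8) − (113866 − 87538) / 3390 = 4.18 km.

4.18 km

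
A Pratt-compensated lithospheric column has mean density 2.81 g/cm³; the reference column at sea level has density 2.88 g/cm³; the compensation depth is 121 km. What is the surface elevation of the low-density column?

3.01 km

ρ_ref D = ρ (D + h) → h = D (ρ_ref − ρ)/ρ.
h = 121 km × (2.88 − 2.81)/2.81 = 3.01 km.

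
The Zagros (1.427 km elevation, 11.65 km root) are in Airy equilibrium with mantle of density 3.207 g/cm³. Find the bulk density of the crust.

ρ_c h = (ρ_m − ρ_c) r → ρ_c (h + r) = ρ_m r → ρ_c = ρ_m r / (h + r).
ρ_c = 3.207 × 11.65 km / (1.427 km + 11.65 km) = 2.86 g/cm³.

2.86 g/cm³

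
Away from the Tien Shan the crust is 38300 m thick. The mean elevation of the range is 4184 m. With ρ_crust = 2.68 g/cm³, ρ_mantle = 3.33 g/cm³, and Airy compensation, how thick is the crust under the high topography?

59700 m

Root depth r = h ρ_c / (ρ_m − ρ_c) = 4184 m × 2.68 / 0.65 = 17250 m.
Total thickness = T + h + r = 38300 m + 4184 m + 17250 m = 59700 m.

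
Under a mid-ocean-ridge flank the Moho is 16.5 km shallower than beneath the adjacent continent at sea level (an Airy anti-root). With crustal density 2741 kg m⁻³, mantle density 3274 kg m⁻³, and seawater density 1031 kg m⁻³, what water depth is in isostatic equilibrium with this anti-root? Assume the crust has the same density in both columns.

Replacing a thickness d of crust by seawater at the top must be balanced by replacing crust with mantle at the base: d (ρ_c − ρ_w) = a (ρ_m − ρ_c).
d = a (ρ_m − ρ_c)/(ρ_c − ρ_w) = 16.5 km × 533/1710 = 5.14 km.

5.14 km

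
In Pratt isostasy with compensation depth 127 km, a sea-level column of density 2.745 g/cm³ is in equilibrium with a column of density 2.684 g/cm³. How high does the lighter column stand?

ρ_ref D = ρ (D + h) → h = D (ρ_ref − ρ)/ρ.
h = 127 km × (2.745 − 2.684)/2.684 = 2.89 km.

2.89 km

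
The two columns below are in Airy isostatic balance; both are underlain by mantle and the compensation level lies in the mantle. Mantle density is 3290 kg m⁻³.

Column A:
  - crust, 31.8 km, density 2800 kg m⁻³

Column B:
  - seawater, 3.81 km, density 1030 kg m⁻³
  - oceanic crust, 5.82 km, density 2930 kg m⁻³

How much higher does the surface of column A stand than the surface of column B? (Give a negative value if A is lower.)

1.48 km

For any compensation level in the mantle, the mantle terms cancel and isostasy reduces to e = (Σt_A − Σt_B) − (Σ(ρt)_A − Σ(ρt)_B) / ρ_m.
Σt_A = 31.8 km; Σt_B = 9.63 km; Σ(ρt)_A = 89040; Σ(ρt)_B = 20976.9 (in km·kg m⁻³).
e = (31.8 − 9.63) − (89040 − 20976.9) / 3290 = 1.48 km.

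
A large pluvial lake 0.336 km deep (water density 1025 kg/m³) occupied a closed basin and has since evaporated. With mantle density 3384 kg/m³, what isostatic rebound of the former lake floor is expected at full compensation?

u = d ρ_w/ρ_m = 0.336 km × 1025/3384 = 0.102 km.

0.102 km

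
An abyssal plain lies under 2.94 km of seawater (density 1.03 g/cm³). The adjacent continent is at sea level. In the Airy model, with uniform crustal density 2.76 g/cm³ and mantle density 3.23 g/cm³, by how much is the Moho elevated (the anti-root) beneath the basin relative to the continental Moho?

Equating mass per unit area of the two columns: replacing crust with seawater at the top is compensated by replacing crust with mantle at the base: d (ρ_c − ρ_w) = a (ρ_m − ρ_c).
a = d (ρ_c − ρ_w)/(ρ_m − ρ_c) = 2.94 km × 1.73/0.47 = 10.8 km.

10.8 km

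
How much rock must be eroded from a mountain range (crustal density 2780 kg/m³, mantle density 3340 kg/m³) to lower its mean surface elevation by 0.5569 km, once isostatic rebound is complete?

Net drop Δ = e − u = e − e ρ_c/ρ_m = e (ρ_m − ρ_c)/ρ_m.
e = Δ ρ_m/(ρ_m − ρ_c) = 0.5569 km × 3340/560 = 3.32 km.

3.32 km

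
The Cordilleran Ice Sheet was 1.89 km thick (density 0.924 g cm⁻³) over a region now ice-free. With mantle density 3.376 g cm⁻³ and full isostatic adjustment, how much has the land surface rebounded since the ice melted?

Removing the load lets mantle flow back in; uplift u satisfies ρ_ice t = ρ_m u.
u = t ρ_ice/ρ_m = 1.89 km × 0.924/3.376 = 0.517 km.

0.517 km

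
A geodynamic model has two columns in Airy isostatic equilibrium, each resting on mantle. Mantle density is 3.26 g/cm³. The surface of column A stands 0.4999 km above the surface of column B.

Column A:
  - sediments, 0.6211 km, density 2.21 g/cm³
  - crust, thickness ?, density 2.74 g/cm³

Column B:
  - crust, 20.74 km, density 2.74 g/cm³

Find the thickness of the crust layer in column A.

Take the compensation level at the base of the deeper column (depth z_c below the surface of column A) and equate Σ ρ_i t_i down to z_c; mantle fills any gap and the z_c terms cancel.
Column A: 0.6211×2.21 + x×2.74 + (z_c − 0.6211 − x)×3.26
Column B: 0.4999×0 + 20.74×2.74 + (z_c − 0.4999 − 20.74)×3.26
The z_c×3.26 term appears on both sides and cancels. Collect the known terms of each column as K = Σ(ρt)_known − 3.26 × (depth of known layers): K_A = 1.372631 − 3.26×0.6211 = −0.652155; K_B = 56.8276 − 3.26×(0.4999 + 20.74) = −12.414474.
Balance: K_A − x×(3.26 − 2.74) = K_B, so x = (K_A − K_B)/(3.26 − 2.74) = 11.7623/0.52 = 22.6 km.

22.6 km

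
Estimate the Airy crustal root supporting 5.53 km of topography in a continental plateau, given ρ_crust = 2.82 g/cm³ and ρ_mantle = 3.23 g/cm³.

Isostatic balance requires: the weight of the topography is balanced by the buoyancy of the root, ρ_c h = (ρ_m − ρ_c) r.
r = h · ρ_c / (ρ_m − ρ_c) = 5.53 km × 2.82 / (3.23 − 2.82) = 38 km.

38 km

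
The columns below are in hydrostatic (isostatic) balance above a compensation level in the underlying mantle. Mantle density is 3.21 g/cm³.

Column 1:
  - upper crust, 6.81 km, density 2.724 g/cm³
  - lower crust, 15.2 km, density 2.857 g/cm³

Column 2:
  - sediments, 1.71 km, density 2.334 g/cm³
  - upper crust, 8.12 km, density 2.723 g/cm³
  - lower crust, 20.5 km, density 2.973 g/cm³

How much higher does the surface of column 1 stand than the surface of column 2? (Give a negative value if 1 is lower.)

−0.51 km

For any compensation level in the mantle, the mantle terms cancel and isostasy reduces to e = (Σt_1 − Σt_2) − (Σ(ρt)_1 − Σ(ρt)_2) / ρ_m.
Σt_1 = 22.01 km; Σt_2 = 30.33 km; Σ(ρt)_1 = 61.97684; Σ(ρt)_2 = 87.0484 (in km·g/cm³).
e = (22.01 − 30.33) − (61.97684 − 87.0484) / 3.21 = −0.51 km.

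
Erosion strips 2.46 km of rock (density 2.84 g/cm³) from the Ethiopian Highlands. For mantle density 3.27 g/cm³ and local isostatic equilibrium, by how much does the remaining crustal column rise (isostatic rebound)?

2.14 km

Unloading: uplift u = e ρ_c/ρ_m = 2.46 km × 2.84/3.27 = 2.14 km.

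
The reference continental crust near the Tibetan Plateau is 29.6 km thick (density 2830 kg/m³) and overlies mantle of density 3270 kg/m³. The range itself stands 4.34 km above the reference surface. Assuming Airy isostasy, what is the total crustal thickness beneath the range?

61.9 km

Root depth r = h ρ_c / (ρ_m − ρ_c) = 4.34 km × 2830 / 440 = 27.91 km.
Total thickness = T + h + r = 29.6 km + 4.34 km + 27.91 km = 61.9 km.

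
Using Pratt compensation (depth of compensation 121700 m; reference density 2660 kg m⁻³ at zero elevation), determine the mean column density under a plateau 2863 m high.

2600 kg m⁻³

Pratt balance: ρ_ref D = ρ (D + h).
ρ = ρ_ref D/(D + h) = 2660 × 121700 m/(121700 m + 2863 m) = 2600 kg m⁻³.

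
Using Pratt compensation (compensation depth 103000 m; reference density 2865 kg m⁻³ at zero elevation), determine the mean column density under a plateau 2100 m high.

Pratt balance: ρ_ref D = ρ (D + h).
ρ = ρ_ref D/(D + h) = 2865 × 103000 m/(103000 m + 2100 m) = 2810 kg m⁻³.

2810 kg m⁻³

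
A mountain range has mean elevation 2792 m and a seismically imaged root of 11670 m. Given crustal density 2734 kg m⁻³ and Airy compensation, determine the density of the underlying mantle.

3390 kg m⁻³

Airy balance: ρ_c h = (ρ_m − ρ_c) r → ρ_m = ρ_c (1 + h/r).
ρ_m = 2734 × (1 + 2792 m/11670 m) = 3390 kg m⁻³.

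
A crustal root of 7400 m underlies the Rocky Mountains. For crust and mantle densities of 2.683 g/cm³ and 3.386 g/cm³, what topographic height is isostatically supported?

1940 m

For local isostatic compensation: ρ_c h = (ρ_m − ρ_c) r.
h = r (ρ_m − ρ_c) / ρ_c = 7400 m × (3.386 − 2.683) / 2.683 = 1940 m.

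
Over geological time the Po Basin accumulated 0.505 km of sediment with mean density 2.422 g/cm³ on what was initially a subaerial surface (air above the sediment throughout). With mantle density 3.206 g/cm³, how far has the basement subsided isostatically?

0.382 km

Subaerial load: s = t ρ_sed / ρ_m = 0.505 km × 2.422/3.206 = 0.382 km.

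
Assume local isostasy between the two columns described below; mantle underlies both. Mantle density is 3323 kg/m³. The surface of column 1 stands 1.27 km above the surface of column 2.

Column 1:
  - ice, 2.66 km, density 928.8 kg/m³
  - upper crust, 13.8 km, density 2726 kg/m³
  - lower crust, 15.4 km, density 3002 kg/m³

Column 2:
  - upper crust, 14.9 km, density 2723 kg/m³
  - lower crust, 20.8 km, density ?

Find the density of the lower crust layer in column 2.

3020 kg/m³

Take the compensation level at the base of the deeper column (depth z_c below the surface of column 1) and equate Σ ρ_i t_i down to z_c; mantle fills any gap and the z_c terms cancel.
Column 1: 2.66×928.8 + 13.8×2726 + 15.4×3002 + (z_c − 31.86)×3323
Column 2: 1.27×0 + 14.9×2723 + 20.8×ρ + (z_c − 1.27 − 35.7)×3323
The z_c×3323 term appears on both sides and cancels. Collect the known terms of each column as K = Σ(ρt)_known − 3323 × (depth of known layers): K_1 = 86320.208 − 3323×31.86 = −19550.572; K_2 = 40572.7 − 3323×(1.27 + 35.7) = −82278.61.
Balance: K_1 = K_2 + 20.8×ρ, so ρ = (K_1 − K_2)/20.8 = 62728/20.8 = 3020 kg/m³.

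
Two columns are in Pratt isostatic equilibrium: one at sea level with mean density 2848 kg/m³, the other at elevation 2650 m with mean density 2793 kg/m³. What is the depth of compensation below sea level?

ρ_ref D = ρ (D + h) → D (ρ_ref − ρ) = ρ h.
D = ρ h/(ρ_ref − ρ) = 2793 × 2650 m/(2848 − 2793) = 135000 m.

135000 m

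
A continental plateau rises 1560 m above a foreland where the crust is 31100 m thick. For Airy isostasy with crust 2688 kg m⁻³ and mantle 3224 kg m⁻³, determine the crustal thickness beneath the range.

40500 m

Root depth r = h ρ_c / (ρ_m − ρ_c) = 1560 m × 2688 / 536 = 7823 m.
Total thickness = T + h + r = 31100 m + 1560 m + 7823 m = 40500 m.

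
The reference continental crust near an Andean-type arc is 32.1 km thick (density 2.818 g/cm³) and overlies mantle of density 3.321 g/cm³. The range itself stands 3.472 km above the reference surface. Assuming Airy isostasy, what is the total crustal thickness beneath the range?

55 km

Root depth r = h ρ_c / (ρ_m − ρ_c) = 3.472 km × 2.818 / 0.503 = 19.45 km.
Total thickness = T + h + r = 32.1 km + 3.472 km + 19.45 km = 55 km.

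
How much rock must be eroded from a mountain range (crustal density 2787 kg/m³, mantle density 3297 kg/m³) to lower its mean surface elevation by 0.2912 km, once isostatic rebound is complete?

Net drop Δ = e − u = e − e ρ_c/ρ_m = e (ρ_m − ρ_c)/ρ_m.
e = Δ ρ_m/(ρ_m − ρ_c) = 0.2912 km × 3297/510 = 1.88 km.

1.88 km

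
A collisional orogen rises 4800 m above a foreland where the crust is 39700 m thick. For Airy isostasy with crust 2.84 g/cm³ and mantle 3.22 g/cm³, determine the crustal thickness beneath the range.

80400 m

Root depth r = h ρ_c / (ρ_m − ρ_c) = 4800 m × 2.84 / 0.38 = 35870 m.
Total thickness = T + h + r = 39700 m + 4800 m + 35870 m = 80400 m.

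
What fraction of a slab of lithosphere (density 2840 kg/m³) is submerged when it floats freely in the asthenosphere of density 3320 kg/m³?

0.855

Submerged fraction = ρ_obj/ρ_fluid = 2840/3320 = 0.855.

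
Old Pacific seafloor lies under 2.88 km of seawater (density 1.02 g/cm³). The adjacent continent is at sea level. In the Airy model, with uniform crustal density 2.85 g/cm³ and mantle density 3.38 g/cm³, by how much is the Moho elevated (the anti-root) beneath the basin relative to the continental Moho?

9.94 km

Equating mass per unit area of the two columns: replacing crust with seawater at the top is compensated by replacing crust with mantle at the base: d (ρ_c − ρ_w) = a (ρ_m − ρ_c).
a = d (ρ_c − ρ_w)/(ρ_m − ρ_c) = 2.88 km × 1.83/0.53 = 9.94 km.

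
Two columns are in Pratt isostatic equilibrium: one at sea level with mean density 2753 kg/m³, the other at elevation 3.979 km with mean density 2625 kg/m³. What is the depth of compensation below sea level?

81.6 km

ρ_ref D = ρ (D + h) → D (ρ_ref − ρ) = ρ h.
D = ρ h/(ρ_ref − ρ) = 2625 × 3.979 km/(2753 − 2625) = 81.6 km.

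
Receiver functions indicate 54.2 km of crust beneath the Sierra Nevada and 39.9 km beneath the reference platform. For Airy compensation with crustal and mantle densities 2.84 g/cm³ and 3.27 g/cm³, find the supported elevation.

1.88 km

Excess crust Δ = 54.2 km − 39.9 km = 14.3 km, split between elevation h and root r with h + r = Δ.
Airy balance ρ_c h = (ρ_m − ρ_c) r gives r = h ρ_c/(ρ_m − ρ_c), so h (1 + ρ_c/(ρ_m − ρ_c)) = Δ, i.e. h = Δ (ρ_m − ρ_c)/ρ_m.
h = 14.3 km × 0.43/3.27 = 1.88 km.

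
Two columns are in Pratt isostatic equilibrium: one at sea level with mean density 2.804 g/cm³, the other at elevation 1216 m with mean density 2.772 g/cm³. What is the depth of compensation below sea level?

105000 m

ρ_ref D = ρ (D + h) → D (ρ_ref − ρ) = ρ h.
D = ρ h/(ρ_ref − ρ) = 2.772 × 1216 m/(2.804 − 2.772) = 105000 m.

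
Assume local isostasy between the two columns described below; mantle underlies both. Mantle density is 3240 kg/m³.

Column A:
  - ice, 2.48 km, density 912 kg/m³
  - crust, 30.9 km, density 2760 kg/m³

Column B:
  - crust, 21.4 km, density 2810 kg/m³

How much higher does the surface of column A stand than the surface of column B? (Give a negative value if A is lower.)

3.52 km

For any compensation level in the mantle, the mantle terms cancel and isostasy reduces to e = (Σt_A − Σt_B) − (Σ(ρt)_A − Σ(ρt)_B) / ρ_m.
Σt_A = 33.38 km; Σt_B = 21.4 km; Σ(ρt)_A = 87545.76; Σ(ρt)_B = 60134 (in km·kg/m³).
e = (33.38 − 21.4) − (87545.76 − 60134) / 3240 = 3.52 km.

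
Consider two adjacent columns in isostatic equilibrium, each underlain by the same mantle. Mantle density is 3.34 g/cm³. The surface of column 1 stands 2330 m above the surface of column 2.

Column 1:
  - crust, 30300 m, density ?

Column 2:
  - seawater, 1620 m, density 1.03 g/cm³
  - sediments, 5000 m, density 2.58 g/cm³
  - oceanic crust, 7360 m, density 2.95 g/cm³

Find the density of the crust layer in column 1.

2.74 g/cm³

Take the compensation level at the base of the deeper column (depth z_c below the surface of column 1) and equate Σ ρ_i t_i down to z_c; mantle fills any gap and the z_c terms cancel.
Column 1: 30300×ρ + (z_c − 30300)×3.34
Column 2: 2330×0 + 1620×1.03 + 5000×2.58 + 7360×2.95 + (z_c − 2330 − 13980)×3.34
The z_c×3.34 term appears on both sides and cancels. Collect the known terms of each column as K = Σ(ρt)_known − 3.34 × (depth of known layers): K_1 = 0 − 3.34×30300 = −101202; K_2 = 36280.6 − 3.34×(2330 + 13980) = −18194.8.
Balance: K_1 + 30300×ρ = K_2, so ρ = (K_2 − K_1)/30300 = 83007.2/30300 = 2.74 g/cm³.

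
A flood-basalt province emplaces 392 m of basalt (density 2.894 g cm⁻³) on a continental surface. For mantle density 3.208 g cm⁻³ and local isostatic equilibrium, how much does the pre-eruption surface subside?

Subaerial loading: s = t ρ_load / ρ_m.
s = 392 m × 2.894/3.208 = 354 m.

354 m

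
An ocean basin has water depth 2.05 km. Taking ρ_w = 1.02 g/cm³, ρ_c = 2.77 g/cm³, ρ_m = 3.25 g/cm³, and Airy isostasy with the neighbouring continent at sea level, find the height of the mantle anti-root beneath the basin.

7.47 km

For local isostatic compensation: replacing crust with seawater at the top is compensated by replacing crust with mantle at the base: d (ρ_c − ρ_w) = a (ρ_m − ρ_c).
a = d (ρ_c − ρ_w)/(ρ_m − ρ_c) = 2.05 km × 1.75/0.48 = 7.47 km.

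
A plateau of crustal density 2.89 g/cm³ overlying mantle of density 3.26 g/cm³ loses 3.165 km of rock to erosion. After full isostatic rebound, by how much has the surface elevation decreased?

Rebound u = e ρ_c/ρ_m = 3.165 km × 2.89/3.26 = 2.806 km.
Net surface drop = e − u = 3.165 km − 2.806 km = e (ρ_m − ρ_c)/ρ_m = 0.359 km.

0.359 km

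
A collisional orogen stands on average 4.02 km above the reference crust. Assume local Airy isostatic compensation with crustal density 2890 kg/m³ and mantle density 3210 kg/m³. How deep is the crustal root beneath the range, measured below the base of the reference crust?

Balancing pressure at the compensation depth: the weight of the topography is balanced by the buoyancy of the root, ρ_c h = (ρ_m − ρ_c) r.
r = h · ρ_c / (ρ_m − ρ_c) = 4.02 km × 2890 / (3210 − 2890) = 36.3 km.

36.3 km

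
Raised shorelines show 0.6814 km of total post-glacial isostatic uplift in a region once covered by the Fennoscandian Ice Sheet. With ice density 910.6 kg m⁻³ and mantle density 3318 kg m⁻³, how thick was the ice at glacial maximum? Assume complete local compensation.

2.48 km

u = t ρ_ice/ρ_m → t = u ρ_m/ρ_ice = 0.6814 km × 3318/910.6 = 2.48 km.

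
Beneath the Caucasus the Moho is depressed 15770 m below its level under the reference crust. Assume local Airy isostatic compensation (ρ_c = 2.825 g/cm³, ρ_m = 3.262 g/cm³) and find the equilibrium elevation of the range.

For local isostatic compensation: ρ_c h = (ρ_m − ρ_c) r.
h = r (ρ_m − ρ_c) / ρ_c = 15770 m × (3.262 − 2.825) / 2.825 = 2440 m.

2440 m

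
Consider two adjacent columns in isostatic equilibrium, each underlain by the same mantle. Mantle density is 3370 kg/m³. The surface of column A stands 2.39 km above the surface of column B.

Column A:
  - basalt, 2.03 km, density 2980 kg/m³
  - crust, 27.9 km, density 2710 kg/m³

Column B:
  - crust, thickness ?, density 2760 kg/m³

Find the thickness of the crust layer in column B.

Take the compensation level at the base of the deeper column (depth z_c below the surface of column A) and equate Σ ρ_i t_i down to z_c; mantle fills any gap and the z_c terms cancel.
Column A: 2.03×2980 + 27.9×2710 + (z_c − 29.93)×3370
Column B: 2.39×0 + x×2760 + (z_c − 2.39 − 0 − x)×3370
The z_c×3370 term appears on both sides and cancels. Collect the known terms of each column as K = Σ(ρt)_known − 3370 × (depth of known layers): K_A = 81658.4 − 3370×29.93 = −19205.7; K_B = 0 − 3370×(2.39 + 0) = −8054.3.
Balance: K_A = K_B − x×(3370 − 2760), so x = (K_B − K_A)/(3370 − 2760) = 11151.4/610 = 18.3 km.

18.3 km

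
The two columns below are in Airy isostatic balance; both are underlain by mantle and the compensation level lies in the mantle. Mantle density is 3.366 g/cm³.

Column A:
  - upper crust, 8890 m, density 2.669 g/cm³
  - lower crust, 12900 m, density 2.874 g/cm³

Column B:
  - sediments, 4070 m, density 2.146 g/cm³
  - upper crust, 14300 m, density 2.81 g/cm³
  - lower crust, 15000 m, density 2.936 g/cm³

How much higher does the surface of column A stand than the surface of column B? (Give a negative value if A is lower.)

−2030 m

For any compensation level in the mantle, the mantle terms cancel and isostasy reduces to e = (Σt_A − Σt_B) − (Σ(ρt)_A − Σ(ρt)_B) / ρ_m.
Σt_A = 21790 m; Σt_B = 33370 m; Σ(ρt)_A = 60802.01; Σ(ρt)_B = 92957.22 (in m·g/cm³).
e = (21790 − 33370) − (60802.01 − 92957.22) / 3.366 = −2030 m.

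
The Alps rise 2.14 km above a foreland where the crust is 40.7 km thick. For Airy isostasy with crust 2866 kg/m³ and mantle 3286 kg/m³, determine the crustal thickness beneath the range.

Root depth r = h ρ_c / (ρ_m − ρ_c) = 2.14 km × 2866 / 420 = 14.6 km.
Total thickness = T + h + r = 40.7 km + 2.14 km + 14.6 km = 57.4 km.

57.4 km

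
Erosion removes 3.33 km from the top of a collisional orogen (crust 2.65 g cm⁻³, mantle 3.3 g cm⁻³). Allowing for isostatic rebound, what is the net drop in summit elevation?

0.656 km

Rebound u = e ρ_c/ρ_m = 3.33 km × 2.65/3.3 = 2.674 km.
Net surface drop = e − u = 3.33 km − 2.674 km = e (ρ_m − ρ_c)/ρ_m = 0.656 km.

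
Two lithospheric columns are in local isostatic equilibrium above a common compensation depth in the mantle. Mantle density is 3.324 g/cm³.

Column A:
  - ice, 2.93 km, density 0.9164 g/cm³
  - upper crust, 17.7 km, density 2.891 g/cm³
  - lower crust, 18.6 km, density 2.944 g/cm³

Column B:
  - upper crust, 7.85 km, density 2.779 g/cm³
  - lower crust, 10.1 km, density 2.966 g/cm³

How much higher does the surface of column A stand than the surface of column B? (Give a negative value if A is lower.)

For any compensation level in the mantle, the mantle terms cancel and isostasy reduces to e = (Σt_A − Σt_B) − (Σ(ρt)_A − Σ(ρt)_B) / ρ_m.
Σt_A = 39.23 km; Σt_B = 17.95 km; Σ(ρt)_A = 108.614152; Σ(ρt)_B = 51.77175 (in km·g/cm³).
e = (39.23 − 17.95) − (108.614152 − 51.77175) / 3.324 = 4.18 km.

4.18 km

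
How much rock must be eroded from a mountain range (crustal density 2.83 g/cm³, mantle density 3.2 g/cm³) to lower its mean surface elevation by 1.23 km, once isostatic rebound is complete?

Net drop Δ = e − u = e − e ρ_c/ρ_m = e (ρ_m − ρ_c)/ρ_m.
e = Δ ρ_m/(ρ_m − ρ_c) = 1.23 km × 3.2/0.37 = 10.6 km.

10.6 km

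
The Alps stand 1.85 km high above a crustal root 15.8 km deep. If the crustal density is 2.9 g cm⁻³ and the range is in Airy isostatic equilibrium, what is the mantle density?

Airy balance: ρ_c h = (ρ_m − ρ_c) r → ρ_m = ρ_c (1 + h/r).
ρ_m = 2.9 × (1 + 1.85 km/15.8 km) = 3.24 g cm⁻³.

3.24 g cm⁻³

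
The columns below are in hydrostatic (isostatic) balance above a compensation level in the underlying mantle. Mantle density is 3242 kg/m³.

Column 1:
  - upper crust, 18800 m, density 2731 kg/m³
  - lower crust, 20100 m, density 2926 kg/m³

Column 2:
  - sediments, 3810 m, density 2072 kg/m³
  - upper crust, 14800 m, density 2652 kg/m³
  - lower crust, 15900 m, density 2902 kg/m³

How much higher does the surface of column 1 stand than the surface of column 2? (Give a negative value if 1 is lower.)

For any compensation level in the mantle, the mantle terms cancel and isostasy reduces to e = (Σt_1 − Σt_2) − (Σ(ρt)_1 − Σ(ρt)_2) / ρ_m.
Σt_1 = 38900 m; Σt_2 = 34510 m; Σ(ρt)_1 = 110155400; Σ(ρt)_2 = 93285720 (in m·kg/m³).
e = (38900 − 34510) − (110155400 − 93285720) / 3242 = −813 m.

−813 m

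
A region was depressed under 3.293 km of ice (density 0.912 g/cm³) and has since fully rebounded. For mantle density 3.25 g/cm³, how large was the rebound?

Removing the load lets mantle flow back in; uplift u satisfies ρ_ice t = ρ_m u.
u = t ρ_ice/ρ_m = 3.293 km × 0.912/3.25 = 0.924 km.

0.924 km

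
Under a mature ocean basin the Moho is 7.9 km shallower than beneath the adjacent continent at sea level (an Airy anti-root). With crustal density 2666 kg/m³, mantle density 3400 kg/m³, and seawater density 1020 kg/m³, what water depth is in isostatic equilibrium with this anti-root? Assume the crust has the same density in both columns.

Replacing a thickness d of crust by seawater at the top must be balanced by replacing crust with mantle at the base: d (ρ_c − ρ_w) = a (ρ_m − ρ_c).
d = a (ρ_m − ρ_c)/(ρ_c − ρ_w) = 7.9 km × 734/1646 = 3.52 km.

3.52 km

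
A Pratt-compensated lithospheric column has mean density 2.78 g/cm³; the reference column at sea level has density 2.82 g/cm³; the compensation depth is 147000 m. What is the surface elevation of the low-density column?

ρ_ref D = ρ (D + h) → h = D (ρ_ref − ρ)/ρ.
h = 147000 m × (2.82 − 2.78)/2.78 = 2120 m.

2120 m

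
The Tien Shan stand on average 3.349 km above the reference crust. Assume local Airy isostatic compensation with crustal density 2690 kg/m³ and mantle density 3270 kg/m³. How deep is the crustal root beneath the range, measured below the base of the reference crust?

Equating mass per unit area of the two columns: the weight of the topography is balanced by the buoyancy of the root, ρ_c h = (ρ_m − ρ_c) r.
r = h · ρ_c / (ρ_m − ρ_c) = 3.349 km × 2690 / (3270 − 2690) = 15.5 km.

15.5 km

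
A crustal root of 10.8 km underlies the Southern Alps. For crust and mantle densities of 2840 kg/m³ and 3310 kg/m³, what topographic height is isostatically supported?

In Airy isostatic equilibrium: ρ_c h = (ρ_m − ρ_c) r.
h = r (ρ_m − ρ_c) / ρ_c = 10.8 km × (3310 − 2840) / 2840 = 1.79 km.

1.79 km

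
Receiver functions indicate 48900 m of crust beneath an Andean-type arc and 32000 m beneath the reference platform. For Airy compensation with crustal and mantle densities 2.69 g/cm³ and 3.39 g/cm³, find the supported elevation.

3490 m

Excess crust Δ = 48900 m − 32000 m = 16900 m, split between elevation h and root r with h + r = Δ.
Airy balance ρ_c h = (ρ_m − ρ_c) r gives r = h ρ_c/(ρ_m − ρ_c), so h (1 + ρ_c/(ρ_m − ρ_c)) = Δ, i.e. h = Δ (ρ_m − ρ_c)/ρ_m.
h = 16900 m × 0.7/3.39 = 3490 m.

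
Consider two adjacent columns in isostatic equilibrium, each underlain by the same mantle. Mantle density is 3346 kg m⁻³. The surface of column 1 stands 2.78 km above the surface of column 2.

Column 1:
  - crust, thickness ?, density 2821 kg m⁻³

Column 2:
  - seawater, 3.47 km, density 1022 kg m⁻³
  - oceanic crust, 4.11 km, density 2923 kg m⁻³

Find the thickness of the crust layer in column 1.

36.4 km

Take the compensation level at the base of the deeper column (depth z_c below the surface of column 1) and equate Σ ρ_i t_i down to z_c; mantle fills any gap and the z_c terms cancel.
Column 1: x×2821 + (z_c − 0 − x)×3346
Column 2: 2.78×0 + 3.47×1022 + 4.11×2923 + (z_c − 2.78 − 7.58)×3346
The z_c×3346 term appears on both sides and cancels. Collect the known terms of each column as K = Σ(ρt)_known − 3346 × (depth of known layers): K_1 = 0 − 3346×0 = 0; K_2 = 15559.87 − 3346×(2.78 + 7.58) = −19104.69.
Balance: K_1 − x×(3346 − 2821) = K_2, so x = (K_1 − K_2)/(3346 − 2821) = 19104.7/525 = 36.4 km.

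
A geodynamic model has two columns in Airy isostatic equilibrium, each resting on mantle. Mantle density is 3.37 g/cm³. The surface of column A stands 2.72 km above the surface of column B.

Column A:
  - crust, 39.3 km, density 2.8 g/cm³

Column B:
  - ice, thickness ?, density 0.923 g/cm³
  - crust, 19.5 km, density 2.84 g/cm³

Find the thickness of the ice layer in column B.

1.18 km

Take the compensation level at the base of the deeper column (depth z_c below the surface of column A) and equate Σ ρ_i t_i down to z_c; mantle fills any gap and the z_c terms cancel.
Column A: 39.3×2.8 + (z_c − 39.3)×3.37
Column B: 2.72×0 + x×0.923 + 19.5×2.84 + (z_c − 2.72 − 19.5 − x)×3.37
The z_c×3.37 term appears on both sides and cancels. Collect the known terms of each column as K = Σ(ρt)_known − 3.37 × (depth of known layers): K_A = 110.04 − 3.37×39.3 = −22.401; K_B = 55.38 − 3.37×(2.72 + 19.5) = −19.5014.
Balance: K_A = K_B − x×(3.37 − 0.923), so x = (K_B − K_A)/(3.37 − 0.923) = 2.8996/2.447 = 1.18 km.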